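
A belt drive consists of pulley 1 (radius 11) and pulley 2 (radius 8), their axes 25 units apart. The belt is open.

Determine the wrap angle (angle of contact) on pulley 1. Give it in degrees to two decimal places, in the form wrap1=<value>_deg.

open belt: β = asin((r2−r1)/C) = asin(-3/25) = -6.8921°
wrap1 = π − 2β = 193.7842°
wrap2 = π + 2β = 166.2158°

wrap1=193.78_deg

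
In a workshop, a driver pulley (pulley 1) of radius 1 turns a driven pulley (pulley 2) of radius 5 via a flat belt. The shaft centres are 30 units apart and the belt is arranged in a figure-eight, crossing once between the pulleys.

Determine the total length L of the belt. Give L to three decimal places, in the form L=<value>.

crossed belt: β = asin((r1+r2)/C) = asin(6/30) = 11.5370°
wrap1 = wrap2 = π + 2β = 203.0739°
tangent length = C·cosβ = 29.3939
L = (r1+r2)·wrap + 2·C·cosβ = 6·3.5443 + 2·29.3939 = 80.0536

L=80.054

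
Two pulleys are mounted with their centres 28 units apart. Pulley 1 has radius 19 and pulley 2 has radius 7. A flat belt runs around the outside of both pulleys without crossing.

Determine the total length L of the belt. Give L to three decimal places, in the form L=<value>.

open belt: β = asin((r2−r1)/C) = asin(-12/28) = -25.3769°
wrap1 = π − 2β = 230.7539°
wrap2 = π + 2β = 129.2461°
tangent length = C·cosβ = 25.2982
L = r1·wrap1 + r2·wrap2 + 2·C·cosβ = 19·4.0274 + 7·2.2558 + 2·25.2982 = 142.9077

L=142.908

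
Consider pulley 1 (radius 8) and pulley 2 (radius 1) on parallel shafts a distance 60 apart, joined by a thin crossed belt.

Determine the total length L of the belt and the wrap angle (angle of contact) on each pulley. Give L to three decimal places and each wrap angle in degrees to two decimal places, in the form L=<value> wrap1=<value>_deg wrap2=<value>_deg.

L=149.627 wrap1=197.25_deg wrap2=197.25_deg

crossed belt: β = asin((r1+r2)/C) = asin(9/60) = 8.6269°
wrap1 = wrap2 = π + 2β = 197.2539°
tangent length = C·cosβ = 59.3212
L = (r1+r2)·wrap + 2·C·cosβ = 9·3.4427 + 2·59.3212 = 149.6269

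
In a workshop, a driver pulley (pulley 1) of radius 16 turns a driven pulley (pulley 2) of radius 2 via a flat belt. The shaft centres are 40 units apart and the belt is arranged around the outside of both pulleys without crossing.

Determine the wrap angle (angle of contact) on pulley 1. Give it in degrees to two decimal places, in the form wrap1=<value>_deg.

wrap1=220.97_deg

open belt: β = asin((r2−r1)/C) = asin(-14/40) = -20.4873°
wrap1 = π − 2β = 220.9746°
wrap2 = π + 2β = 139.0254°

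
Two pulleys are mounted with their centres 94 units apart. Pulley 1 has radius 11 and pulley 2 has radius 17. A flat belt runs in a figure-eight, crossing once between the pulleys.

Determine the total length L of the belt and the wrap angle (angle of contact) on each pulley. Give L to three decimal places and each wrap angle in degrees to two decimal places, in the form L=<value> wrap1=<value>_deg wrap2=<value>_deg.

crossed belt: β = asin((r1+r2)/C) = asin(28/94) = 17.3299°
wrap1 = wrap2 = π + 2β = 214.6597°
tangent length = C·cosβ = 89.7329
L = (r1+r2)·wrap + 2·C·cosβ = 28·3.7465 + 2·89.7329 = 284.3684

L=284.368 wrap1=214.66_deg wrap2=214.66_deg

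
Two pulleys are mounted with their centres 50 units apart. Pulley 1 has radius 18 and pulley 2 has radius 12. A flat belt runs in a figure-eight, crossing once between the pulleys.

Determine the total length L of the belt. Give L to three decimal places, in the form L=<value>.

L=212.858

crossed belt: β = asin((r1+r2)/C) = asin(30/50) = 36.8699°
wrap1 = wrap2 = π + 2β = 253.7398°
tangent length = C·cosβ = 40.0000
L = (r1+r2)·wrap + 2·C·cosβ = 30·4.4286 + 2·40.0000 = 212.8578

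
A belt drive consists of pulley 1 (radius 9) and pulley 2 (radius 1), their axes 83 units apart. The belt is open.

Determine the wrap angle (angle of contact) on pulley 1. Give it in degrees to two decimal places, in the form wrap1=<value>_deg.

wrap1=191.06_deg

open belt: β = asin((r2−r1)/C) = asin(-8/83) = -5.5311°
wrap1 = π − 2β = 191.0621°
wrap2 = π + 2β = 168.9379°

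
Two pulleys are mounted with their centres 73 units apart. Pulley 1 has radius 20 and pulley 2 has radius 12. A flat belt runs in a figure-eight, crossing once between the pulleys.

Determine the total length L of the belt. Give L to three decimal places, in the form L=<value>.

crossed belt: β = asin((r1+r2)/C) = asin(32/73) = 25.9990°
wrap1 = wrap2 = π + 2β = 231.9981°
tangent length = C·cosβ = 65.6125
L = (r1+r2)·wrap + 2·C·cosβ = 32·4.0491 + 2·65.6125 = 260.7972

L=260.797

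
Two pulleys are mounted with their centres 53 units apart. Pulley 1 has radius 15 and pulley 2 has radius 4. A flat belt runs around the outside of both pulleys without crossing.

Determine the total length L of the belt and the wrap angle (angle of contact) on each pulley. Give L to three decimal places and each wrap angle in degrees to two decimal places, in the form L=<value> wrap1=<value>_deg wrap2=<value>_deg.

L=167.982 wrap1=203.96_deg wrap2=156.04_deg

open belt: β = asin((r2−r1)/C) = asin(-11/53) = -11.9786°
wrap1 = π − 2β = 203.9573°
wrap2 = π + 2β = 156.0427°
tangent length = C·cosβ = 51.8459
L = r1·wrap1 + r2·wrap2 + 2·C·cosβ = 15·3.5597 + 4·2.7235 + 2·51.8459 = 167.9816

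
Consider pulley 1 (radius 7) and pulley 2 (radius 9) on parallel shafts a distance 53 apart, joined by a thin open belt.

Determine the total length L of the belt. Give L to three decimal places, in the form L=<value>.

open belt: β = asin((r2−r1)/C) = asin(2/53) = 2.1626°
wrap1 = π − 2β = 175.6748°
wrap2 = π + 2β = 184.3252°
tangent length = C·cosβ = 52.9623
L = r1·wrap1 + r2·wrap2 + 2·C·cosβ = 7·3.0661 + 9·3.2171 + 2·52.9623 = 156.3410

L=156.341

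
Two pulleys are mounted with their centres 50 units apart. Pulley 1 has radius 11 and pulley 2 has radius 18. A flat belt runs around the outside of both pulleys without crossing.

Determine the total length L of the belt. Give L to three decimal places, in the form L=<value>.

open belt: β = asin((r2−r1)/C) = asin(7/50) = 8.0478°
wrap1 = π − 2β = 163.9043°
wrap2 = π + 2β = 196.0957°
tangent length = C·cosβ = 49.5076
L = r1·wrap1 + r2·wrap2 + 2·C·cosβ = 11·2.8607 + 18·3.4225 + 2·49.5076 = 192.0878

L=192.088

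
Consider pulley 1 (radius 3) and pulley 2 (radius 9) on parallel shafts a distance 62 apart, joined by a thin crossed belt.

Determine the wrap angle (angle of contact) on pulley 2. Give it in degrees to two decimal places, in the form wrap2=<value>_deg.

crossed belt: β = asin((r1+r2)/C) = asin(12/62) = 11.1599°
wrap1 = wrap2 = π + 2β = 202.3199°

wrap2=202.32_deg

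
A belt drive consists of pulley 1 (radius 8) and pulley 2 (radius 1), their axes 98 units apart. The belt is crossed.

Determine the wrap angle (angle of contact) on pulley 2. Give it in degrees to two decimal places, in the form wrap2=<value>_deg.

crossed belt: β = asin((r1+r2)/C) = asin(9/98) = 5.2693°
wrap1 = wrap2 = π + 2β = 190.5386°

wrap2=190.54_deg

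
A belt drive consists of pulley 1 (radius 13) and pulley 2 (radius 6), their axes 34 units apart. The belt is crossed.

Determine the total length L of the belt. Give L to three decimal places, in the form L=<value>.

L=138.614

crossed belt: β = asin((r1+r2)/C) = asin(19/34) = 33.9745°
wrap1 = wrap2 = π + 2β = 247.9490°
tangent length = C·cosβ = 28.1957
L = (r1+r2)·wrap + 2·C·cosβ = 19·4.3275 + 2·28.1957 = 138.6145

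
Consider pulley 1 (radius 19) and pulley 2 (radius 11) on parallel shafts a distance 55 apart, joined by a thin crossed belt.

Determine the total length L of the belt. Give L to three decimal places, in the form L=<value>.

crossed belt: β = asin((r1+r2)/C) = asin(30/55) = 33.0557°
wrap1 = wrap2 = π + 2β = 246.1115°
tangent length = C·cosβ = 46.0977
L = (r1+r2)·wrap + 2·C·cosβ = 30·4.2955 + 2·46.0977 = 221.0591

L=221.059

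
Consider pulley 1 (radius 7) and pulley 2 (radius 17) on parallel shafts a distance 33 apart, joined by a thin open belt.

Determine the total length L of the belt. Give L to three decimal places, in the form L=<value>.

L=144.452

open belt: β = asin((r2−r1)/C) = asin(10/33) = 17.6397°
wrap1 = π − 2β = 144.7206°
wrap2 = π + 2β = 215.2794°
tangent length = C·cosβ = 31.4484
L = r1·wrap1 + r2·wrap2 + 2·C·cosβ = 7·2.5259 + 17·3.7573 + 2·31.4484 = 144.4524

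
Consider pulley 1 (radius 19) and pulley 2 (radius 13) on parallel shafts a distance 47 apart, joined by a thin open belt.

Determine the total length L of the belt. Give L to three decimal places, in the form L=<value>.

L=195.298

open belt: β = asin((r2−r1)/C) = asin(-6/47) = -7.3344°
wrap1 = π − 2β = 194.6687°
wrap2 = π + 2β = 165.3313°
tangent length = C·cosβ = 46.6154
L = r1·wrap1 + r2·wrap2 + 2·C·cosβ = 19·3.3976 + 13·2.8856 + 2·46.6154 = 195.2980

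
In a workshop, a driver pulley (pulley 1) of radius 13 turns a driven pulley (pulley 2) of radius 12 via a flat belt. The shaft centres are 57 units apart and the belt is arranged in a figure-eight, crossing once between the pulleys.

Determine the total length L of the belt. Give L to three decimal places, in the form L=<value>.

L=203.692

crossed belt: β = asin((r1+r2)/C) = asin(25/57) = 26.0144°
wrap1 = wrap2 = π + 2β = 232.0287°
tangent length = C·cosβ = 51.2250
L = (r1+r2)·wrap + 2·C·cosβ = 25·4.0497 + 2·51.2250 = 203.6916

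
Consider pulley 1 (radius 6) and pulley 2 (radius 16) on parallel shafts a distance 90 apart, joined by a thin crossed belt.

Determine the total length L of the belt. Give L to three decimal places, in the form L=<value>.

crossed belt: β = asin((r1+r2)/C) = asin(22/90) = 14.1490°
wrap1 = wrap2 = π + 2β = 208.2980°
tangent length = C·cosβ = 87.2697
L = (r1+r2)·wrap + 2·C·cosβ = 22·3.6355 + 2·87.2697 = 254.5201

L=254.520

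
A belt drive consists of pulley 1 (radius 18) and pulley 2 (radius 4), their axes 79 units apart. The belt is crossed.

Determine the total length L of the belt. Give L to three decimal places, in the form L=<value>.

crossed belt: β = asin((r1+r2)/C) = asin(22/79) = 16.1696°
wrap1 = wrap2 = π + 2β = 212.3391°
tangent length = C·cosβ = 75.8749
L = (r1+r2)·wrap + 2·C·cosβ = 22·3.7060 + 2·75.8749 = 233.2822

L=233.282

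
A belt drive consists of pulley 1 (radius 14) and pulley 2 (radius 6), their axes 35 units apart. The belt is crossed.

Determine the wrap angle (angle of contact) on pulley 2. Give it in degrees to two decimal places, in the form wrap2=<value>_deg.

crossed belt: β = asin((r1+r2)/C) = asin(20/35) = 34.8499°
wrap1 = wrap2 = π + 2β = 249.6998°

wrap2=249.70_deg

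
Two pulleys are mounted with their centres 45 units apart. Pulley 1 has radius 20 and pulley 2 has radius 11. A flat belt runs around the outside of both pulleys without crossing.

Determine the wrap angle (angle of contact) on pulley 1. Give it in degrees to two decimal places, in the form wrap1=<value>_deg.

wrap1=203.07_deg

open belt: β = asin((r2−r1)/C) = asin(-9/45) = -11.5370°
wrap1 = π − 2β = 203.0739°
wrap2 = π + 2β = 156.9261°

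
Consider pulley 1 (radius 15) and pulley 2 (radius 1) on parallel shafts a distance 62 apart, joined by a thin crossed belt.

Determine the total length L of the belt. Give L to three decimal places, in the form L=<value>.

L=178.418

crossed belt: β = asin((r1+r2)/C) = asin(16/62) = 14.9552°
wrap1 = wrap2 = π + 2β = 209.9105°
tangent length = C·cosβ = 59.8999
L = (r1+r2)·wrap + 2·C·cosβ = 16·3.6636 + 2·59.8999 = 178.4179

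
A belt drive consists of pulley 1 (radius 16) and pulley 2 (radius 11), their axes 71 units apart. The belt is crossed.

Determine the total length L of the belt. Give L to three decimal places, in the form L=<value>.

crossed belt: β = asin((r1+r2)/C) = asin(27/71) = 22.3511°
wrap1 = wrap2 = π + 2β = 224.7023°
tangent length = C·cosβ = 65.6658
L = (r1+r2)·wrap + 2·C·cosβ = 27·3.9218 + 2·65.6658 = 237.2201

L=237.220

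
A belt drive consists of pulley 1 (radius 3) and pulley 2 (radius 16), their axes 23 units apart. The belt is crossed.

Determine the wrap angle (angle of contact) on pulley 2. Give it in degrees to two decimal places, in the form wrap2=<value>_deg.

wrap2=291.40_deg

crossed belt: β = asin((r1+r2)/C) = asin(19/23) = 55.6988°
wrap1 = wrap2 = π + 2β = 291.3977°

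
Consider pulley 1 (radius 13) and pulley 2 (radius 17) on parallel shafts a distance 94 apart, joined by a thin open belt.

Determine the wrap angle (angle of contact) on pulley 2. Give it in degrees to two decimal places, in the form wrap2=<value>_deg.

open belt: β = asin((r2−r1)/C) = asin(4/94) = 2.4389°
wrap1 = π − 2β = 175.1223°
wrap2 = π + 2β = 184.8777°

wrap2=184.88_deg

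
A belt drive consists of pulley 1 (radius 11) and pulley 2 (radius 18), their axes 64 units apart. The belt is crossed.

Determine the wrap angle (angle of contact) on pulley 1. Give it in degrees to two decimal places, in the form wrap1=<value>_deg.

crossed belt: β = asin((r1+r2)/C) = asin(29/64) = 26.9444°
wrap1 = wrap2 = π + 2β = 233.8887°

wrap1=233.89_deg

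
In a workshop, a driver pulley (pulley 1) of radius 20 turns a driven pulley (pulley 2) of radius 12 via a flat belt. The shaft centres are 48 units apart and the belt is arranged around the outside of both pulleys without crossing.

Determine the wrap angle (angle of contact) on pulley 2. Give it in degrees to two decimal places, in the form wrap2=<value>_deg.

open belt: β = asin((r2−r1)/C) = asin(-8/48) = -9.5941°
wrap1 = π − 2β = 199.1881°
wrap2 = π + 2β = 160.8119°

wrap2=160.81_deg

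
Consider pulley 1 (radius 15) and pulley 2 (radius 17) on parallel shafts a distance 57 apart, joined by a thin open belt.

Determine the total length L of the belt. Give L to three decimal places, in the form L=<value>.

open belt: β = asin((r2−r1)/C) = asin(2/57) = 2.0108°
wrap1 = π − 2β = 175.9784°
wrap2 = π + 2β = 184.0216°
tangent length = C·cosβ = 56.9649
L = r1·wrap1 + r2·wrap2 + 2·C·cosβ = 15·3.0714 + 17·3.2118 + 2·56.9649 = 214.6011

L=214.601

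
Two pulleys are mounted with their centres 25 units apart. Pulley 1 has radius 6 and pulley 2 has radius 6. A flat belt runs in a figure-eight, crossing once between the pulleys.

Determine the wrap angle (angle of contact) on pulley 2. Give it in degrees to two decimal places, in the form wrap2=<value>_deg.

wrap2=237.37_deg

crossed belt: β = asin((r1+r2)/C) = asin(12/25) = 28.6854°
wrap1 = wrap2 = π + 2β = 237.3708°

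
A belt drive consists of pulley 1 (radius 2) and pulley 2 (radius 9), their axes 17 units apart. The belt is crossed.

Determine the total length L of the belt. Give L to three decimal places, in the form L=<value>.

crossed belt: β = asin((r1+r2)/C) = asin(11/17) = 40.3202°
wrap1 = wrap2 = π + 2β = 260.6404°
tangent length = C·cosβ = 12.9615
L = (r1+r2)·wrap + 2·C·cosβ = 11·4.5490 + 2·12.9615 = 75.9623

L=75.962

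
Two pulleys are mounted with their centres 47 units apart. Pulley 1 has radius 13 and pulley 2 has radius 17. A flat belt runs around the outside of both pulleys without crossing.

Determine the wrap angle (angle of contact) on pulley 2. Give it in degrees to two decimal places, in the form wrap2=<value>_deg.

wrap2=189.76_deg

open belt: β = asin((r2−r1)/C) = asin(4/47) = 4.8821°
wrap1 = π − 2β = 170.2357°
wrap2 = π + 2β = 189.7643°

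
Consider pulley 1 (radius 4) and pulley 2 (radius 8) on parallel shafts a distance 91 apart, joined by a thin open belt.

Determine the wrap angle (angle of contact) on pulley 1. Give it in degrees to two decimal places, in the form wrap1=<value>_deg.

open belt: β = asin((r2−r1)/C) = asin(4/91) = 2.5193°
wrap1 = π − 2β = 174.9614°
wrap2 = π + 2β = 185.0386°

wrap1=174.96_deg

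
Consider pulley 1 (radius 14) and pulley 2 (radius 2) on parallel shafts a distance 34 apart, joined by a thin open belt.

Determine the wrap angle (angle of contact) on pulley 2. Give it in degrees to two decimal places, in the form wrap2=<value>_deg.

wrap2=138.67_deg

open belt: β = asin((r2−r1)/C) = asin(-12/34) = -20.6673°
wrap1 = π − 2β = 221.3346°
wrap2 = π + 2β = 138.6654°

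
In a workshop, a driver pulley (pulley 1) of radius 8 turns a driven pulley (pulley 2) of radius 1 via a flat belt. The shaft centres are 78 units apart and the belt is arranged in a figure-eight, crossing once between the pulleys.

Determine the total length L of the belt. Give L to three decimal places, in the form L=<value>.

L=185.314

crossed belt: β = asin((r1+r2)/C) = asin(9/78) = 6.6258°
wrap1 = wrap2 = π + 2β = 193.2516°
tangent length = C·cosβ = 77.4790
L = (r1+r2)·wrap + 2·C·cosβ = 9·3.3729 + 2·77.4790 = 185.3140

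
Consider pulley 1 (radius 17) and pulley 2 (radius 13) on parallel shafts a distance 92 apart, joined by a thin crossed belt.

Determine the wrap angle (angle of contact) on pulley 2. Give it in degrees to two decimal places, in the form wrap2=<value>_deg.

wrap2=218.06_deg

crossed belt: β = asin((r1+r2)/C) = asin(30/92) = 19.0314°
wrap1 = wrap2 = π + 2β = 218.0629°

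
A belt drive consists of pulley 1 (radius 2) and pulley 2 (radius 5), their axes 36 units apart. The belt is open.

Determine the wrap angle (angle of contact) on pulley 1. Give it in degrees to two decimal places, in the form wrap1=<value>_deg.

wrap1=170.44_deg

open belt: β = asin((r2−r1)/C) = asin(3/36) = 4.7802°
wrap1 = π − 2β = 170.4396°
wrap2 = π + 2β = 189.5604°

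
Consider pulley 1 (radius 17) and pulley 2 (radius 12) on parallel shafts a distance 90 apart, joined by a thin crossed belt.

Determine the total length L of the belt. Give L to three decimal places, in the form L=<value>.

L=280.534

crossed belt: β = asin((r1+r2)/C) = asin(29/90) = 18.7974°
wrap1 = wrap2 = π + 2β = 217.5947°
tangent length = C·cosβ = 85.1998
L = (r1+r2)·wrap + 2·C·cosβ = 29·3.7977 + 2·85.1998 = 280.5341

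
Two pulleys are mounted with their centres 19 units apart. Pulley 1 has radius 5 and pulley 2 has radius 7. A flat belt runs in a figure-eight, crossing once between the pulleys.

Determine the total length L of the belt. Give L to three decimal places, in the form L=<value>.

L=83.567

crossed belt: β = asin((r1+r2)/C) = asin(12/19) = 39.1667°
wrap1 = wrap2 = π + 2β = 258.3334°
tangent length = C·cosβ = 14.7309
L = (r1+r2)·wrap + 2·C·cosβ = 12·4.5088 + 2·14.7309 = 83.5671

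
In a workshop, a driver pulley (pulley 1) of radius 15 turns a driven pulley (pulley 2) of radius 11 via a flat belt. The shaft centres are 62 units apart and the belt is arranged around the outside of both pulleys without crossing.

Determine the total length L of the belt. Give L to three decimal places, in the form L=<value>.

L=205.940

open belt: β = asin((r2−r1)/C) = asin(-4/62) = -3.6991°
wrap1 = π − 2β = 187.3981°
wrap2 = π + 2β = 172.6019°
tangent length = C·cosβ = 61.8708
L = r1·wrap1 + r2·wrap2 + 2·C·cosβ = 15·3.2707 + 11·3.0125 + 2·61.8708 = 205.9396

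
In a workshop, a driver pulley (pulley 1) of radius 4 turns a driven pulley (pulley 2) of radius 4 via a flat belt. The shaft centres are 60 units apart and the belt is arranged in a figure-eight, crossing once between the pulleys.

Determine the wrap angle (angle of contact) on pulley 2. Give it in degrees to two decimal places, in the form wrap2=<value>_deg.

crossed belt: β = asin((r1+r2)/C) = asin(8/60) = 7.6623°
wrap1 = wrap2 = π + 2β = 195.3245°

wrap2=195.32_deg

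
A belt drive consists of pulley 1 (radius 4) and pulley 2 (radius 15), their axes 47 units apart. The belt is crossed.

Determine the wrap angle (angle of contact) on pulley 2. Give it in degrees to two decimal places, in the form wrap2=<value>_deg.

crossed belt: β = asin((r1+r2)/C) = asin(19/47) = 23.8445°
wrap1 = wrap2 = π + 2β = 227.6889°

wrap2=227.69_deg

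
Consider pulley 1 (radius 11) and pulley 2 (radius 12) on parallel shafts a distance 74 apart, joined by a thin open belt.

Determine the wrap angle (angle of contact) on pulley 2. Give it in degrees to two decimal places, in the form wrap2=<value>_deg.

wrap2=181.55_deg

open belt: β = asin((r2−r1)/C) = asin(1/74) = 0.7743°
wrap1 = π − 2β = 178.4514°
wrap2 = π + 2β = 181.5486°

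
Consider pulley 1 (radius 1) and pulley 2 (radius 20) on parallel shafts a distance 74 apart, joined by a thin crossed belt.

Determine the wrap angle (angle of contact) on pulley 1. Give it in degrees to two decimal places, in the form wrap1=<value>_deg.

crossed belt: β = asin((r1+r2)/C) = asin(21/74) = 16.4862°
wrap1 = wrap2 = π + 2β = 212.9723°

wrap1=212.97_deg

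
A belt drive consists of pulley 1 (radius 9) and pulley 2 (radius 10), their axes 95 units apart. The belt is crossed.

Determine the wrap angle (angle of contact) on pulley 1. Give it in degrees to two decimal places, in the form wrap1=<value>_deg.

crossed belt: β = asin((r1+r2)/C) = asin(19/95) = 11.5370°
wrap1 = wrap2 = π + 2β = 203.0739°

wrap1=203.07_deg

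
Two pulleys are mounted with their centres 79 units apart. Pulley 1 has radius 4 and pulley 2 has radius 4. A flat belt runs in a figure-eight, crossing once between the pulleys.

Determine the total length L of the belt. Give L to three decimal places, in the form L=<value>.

L=183.944

crossed belt: β = asin((r1+r2)/C) = asin(8/79) = 5.8121°
wrap1 = wrap2 = π + 2β = 191.6241°
tangent length = C·cosβ = 78.5939
L = (r1+r2)·wrap + 2·C·cosβ = 8·3.3445 + 2·78.5939 = 183.9436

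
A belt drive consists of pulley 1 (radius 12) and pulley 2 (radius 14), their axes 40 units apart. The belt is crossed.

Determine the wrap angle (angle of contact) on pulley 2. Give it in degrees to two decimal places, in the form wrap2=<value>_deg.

crossed belt: β = asin((r1+r2)/C) = asin(26/40) = 40.5416°
wrap1 = wrap2 = π + 2β = 261.0832°

wrap2=261.08_deg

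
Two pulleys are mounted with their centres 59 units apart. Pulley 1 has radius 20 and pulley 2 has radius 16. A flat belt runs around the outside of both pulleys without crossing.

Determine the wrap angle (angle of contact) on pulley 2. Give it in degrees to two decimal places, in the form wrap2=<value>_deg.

wrap2=172.23_deg

open belt: β = asin((r2−r1)/C) = asin(-4/59) = -3.8874°
wrap1 = π − 2β = 187.7749°
wrap2 = π + 2β = 172.2251°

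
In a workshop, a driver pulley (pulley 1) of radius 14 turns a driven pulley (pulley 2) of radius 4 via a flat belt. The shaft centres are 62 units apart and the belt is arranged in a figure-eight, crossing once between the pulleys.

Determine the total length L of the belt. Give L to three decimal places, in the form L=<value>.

L=185.812

crossed belt: β = asin((r1+r2)/C) = asin(18/62) = 16.8773°
wrap1 = wrap2 = π + 2β = 213.7545°
tangent length = C·cosβ = 59.3296
L = (r1+r2)·wrap + 2·C·cosβ = 18·3.7307 + 2·59.3296 = 185.8121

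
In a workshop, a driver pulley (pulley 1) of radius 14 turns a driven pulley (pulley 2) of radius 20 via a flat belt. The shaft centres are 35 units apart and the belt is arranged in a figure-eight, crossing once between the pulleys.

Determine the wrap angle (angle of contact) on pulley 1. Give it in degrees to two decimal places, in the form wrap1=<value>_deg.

wrap1=332.54_deg

crossed belt: β = asin((r1+r2)/C) = asin(34/35) = 76.2709°
wrap1 = wrap2 = π + 2β = 332.5417°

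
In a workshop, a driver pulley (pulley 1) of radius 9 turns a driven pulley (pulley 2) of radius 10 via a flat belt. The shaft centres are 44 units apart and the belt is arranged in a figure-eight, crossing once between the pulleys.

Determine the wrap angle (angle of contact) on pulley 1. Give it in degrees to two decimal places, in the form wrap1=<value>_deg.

wrap1=231.17_deg

crossed belt: β = asin((r1+r2)/C) = asin(19/44) = 25.5830°
wrap1 = wrap2 = π + 2β = 231.1660°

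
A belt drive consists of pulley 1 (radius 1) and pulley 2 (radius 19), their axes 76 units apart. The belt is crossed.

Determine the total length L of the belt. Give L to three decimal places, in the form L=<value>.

L=220.126

crossed belt: β = asin((r1+r2)/C) = asin(20/76) = 15.2575°
wrap1 = wrap2 = π + 2β = 210.5150°
tangent length = C·cosβ = 73.3212
L = (r1+r2)·wrap + 2·C·cosβ = 20·3.6742 + 2·73.3212 = 220.1260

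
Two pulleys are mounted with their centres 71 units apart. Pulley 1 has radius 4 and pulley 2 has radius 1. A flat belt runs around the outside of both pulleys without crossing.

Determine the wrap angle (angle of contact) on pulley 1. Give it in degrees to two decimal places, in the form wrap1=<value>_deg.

wrap1=184.84_deg

open belt: β = asin((r2−r1)/C) = asin(-3/71) = -2.4217°
wrap1 = π − 2β = 184.8433°
wrap2 = π + 2β = 175.1567°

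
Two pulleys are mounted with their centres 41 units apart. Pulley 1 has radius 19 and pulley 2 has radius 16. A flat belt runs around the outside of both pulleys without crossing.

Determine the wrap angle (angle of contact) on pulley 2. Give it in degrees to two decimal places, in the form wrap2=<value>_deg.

open belt: β = asin((r2−r1)/C) = asin(-3/41) = -4.1961°
wrap1 = π − 2β = 188.3922°
wrap2 = π + 2β = 171.6078°

wrap2=171.61_deg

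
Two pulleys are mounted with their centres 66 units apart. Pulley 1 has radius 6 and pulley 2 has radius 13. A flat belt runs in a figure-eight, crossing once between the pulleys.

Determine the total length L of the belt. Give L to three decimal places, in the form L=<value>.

L=197.199

crossed belt: β = asin((r1+r2)/C) = asin(19/66) = 16.7310°
wrap1 = wrap2 = π + 2β = 213.4620°
tangent length = C·cosβ = 63.2060
L = (r1+r2)·wrap + 2·C·cosβ = 19·3.7256 + 2·63.2060 = 197.1987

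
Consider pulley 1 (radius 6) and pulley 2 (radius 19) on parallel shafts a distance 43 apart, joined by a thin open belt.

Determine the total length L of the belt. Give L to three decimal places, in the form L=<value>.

open belt: β = asin((r2−r1)/C) = asin(13/43) = 17.5973°
wrap1 = π − 2β = 144.8053°
wrap2 = π + 2β = 215.1947°
tangent length = C·cosβ = 40.9878
L = r1·wrap1 + r2·wrap2 + 2·C·cosβ = 6·2.5273 + 19·3.7559 + 2·40.9878 = 168.5008

L=168.501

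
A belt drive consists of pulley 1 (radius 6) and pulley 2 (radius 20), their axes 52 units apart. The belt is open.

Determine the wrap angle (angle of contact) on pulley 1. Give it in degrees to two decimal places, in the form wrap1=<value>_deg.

open belt: β = asin((r2−r1)/C) = asin(14/52) = 15.6185°
wrap1 = π − 2β = 148.7630°
wrap2 = π + 2β = 211.2370°

wrap1=148.76_deg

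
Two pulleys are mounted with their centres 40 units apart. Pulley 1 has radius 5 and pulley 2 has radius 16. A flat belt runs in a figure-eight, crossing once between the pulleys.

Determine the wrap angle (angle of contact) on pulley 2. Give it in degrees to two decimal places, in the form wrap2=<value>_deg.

wrap2=243.34_deg

crossed belt: β = asin((r1+r2)/C) = asin(21/40) = 31.6682°
wrap1 = wrap2 = π + 2β = 243.3365°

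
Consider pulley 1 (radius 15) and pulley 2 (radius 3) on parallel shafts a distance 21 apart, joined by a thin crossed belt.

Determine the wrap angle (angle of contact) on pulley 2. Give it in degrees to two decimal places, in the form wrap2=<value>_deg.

crossed belt: β = asin((r1+r2)/C) = asin(18/21) = 58.9973°
wrap1 = wrap2 = π + 2β = 297.9946°

wrap2=297.99_deg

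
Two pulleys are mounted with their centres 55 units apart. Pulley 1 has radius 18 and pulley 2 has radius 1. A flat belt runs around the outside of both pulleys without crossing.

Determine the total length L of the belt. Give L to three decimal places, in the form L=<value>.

L=174.988

open belt: β = asin((r2−r1)/C) = asin(-17/55) = -18.0045°
wrap1 = π − 2β = 216.0089°
wrap2 = π + 2β = 143.9911°
tangent length = C·cosβ = 52.3068
L = r1·wrap1 + r2·wrap2 + 2·C·cosβ = 18·3.7701 + 1·2.5131 + 2·52.3068 = 174.9879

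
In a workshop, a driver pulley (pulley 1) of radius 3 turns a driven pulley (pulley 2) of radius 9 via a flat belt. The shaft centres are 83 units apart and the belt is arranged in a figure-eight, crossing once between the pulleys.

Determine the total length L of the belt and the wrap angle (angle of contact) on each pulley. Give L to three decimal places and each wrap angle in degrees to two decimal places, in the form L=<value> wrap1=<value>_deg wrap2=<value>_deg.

crossed belt: β = asin((r1+r2)/C) = asin(12/83) = 8.3129°
wrap1 = wrap2 = π + 2β = 196.6257°
tangent length = C·cosβ = 82.1279
L = (r1+r2)·wrap + 2·C·cosβ = 12·3.4318 + 2·82.1279 = 205.4371

L=205.437 wrap1=196.63_deg wrap2=196.63_deg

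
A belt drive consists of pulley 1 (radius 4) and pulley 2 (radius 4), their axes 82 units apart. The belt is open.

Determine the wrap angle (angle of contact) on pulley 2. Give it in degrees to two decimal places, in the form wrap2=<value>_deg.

open belt: β = asin((r2−r1)/C) = asin(0/82) = 0.0000°
wrap1 = π − 2β = 180.0000°
wrap2 = π + 2β = 180.0000°

wrap2=180.00_deg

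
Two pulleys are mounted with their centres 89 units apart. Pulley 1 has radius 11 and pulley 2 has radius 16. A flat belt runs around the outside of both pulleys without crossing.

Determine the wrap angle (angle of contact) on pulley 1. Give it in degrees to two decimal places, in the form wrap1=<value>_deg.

open belt: β = asin((r2−r1)/C) = asin(5/89) = 3.2206°
wrap1 = π − 2β = 173.5589°
wrap2 = π + 2β = 186.4411°

wrap1=173.56_deg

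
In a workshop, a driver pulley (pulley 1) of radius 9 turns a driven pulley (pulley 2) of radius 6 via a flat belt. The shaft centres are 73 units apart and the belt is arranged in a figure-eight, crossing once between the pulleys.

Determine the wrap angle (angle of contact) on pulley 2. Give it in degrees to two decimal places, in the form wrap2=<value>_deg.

wrap2=203.72_deg

crossed belt: β = asin((r1+r2)/C) = asin(15/73) = 11.8576°
wrap1 = wrap2 = π + 2β = 203.7151°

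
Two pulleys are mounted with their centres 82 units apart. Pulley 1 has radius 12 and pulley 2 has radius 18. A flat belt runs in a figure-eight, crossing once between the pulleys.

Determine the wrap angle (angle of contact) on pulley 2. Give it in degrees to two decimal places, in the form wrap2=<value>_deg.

crossed belt: β = asin((r1+r2)/C) = asin(30/82) = 21.4601°
wrap1 = wrap2 = π + 2β = 222.9203°

wrap2=222.92_deg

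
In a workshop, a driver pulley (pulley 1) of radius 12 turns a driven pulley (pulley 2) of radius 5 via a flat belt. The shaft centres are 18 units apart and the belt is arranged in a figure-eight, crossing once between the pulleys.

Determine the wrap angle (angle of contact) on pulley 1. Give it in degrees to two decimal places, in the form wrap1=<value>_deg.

crossed belt: β = asin((r1+r2)/C) = asin(17/18) = 70.8119°
wrap1 = wrap2 = π + 2β = 321.6237°

wrap1=321.62_deg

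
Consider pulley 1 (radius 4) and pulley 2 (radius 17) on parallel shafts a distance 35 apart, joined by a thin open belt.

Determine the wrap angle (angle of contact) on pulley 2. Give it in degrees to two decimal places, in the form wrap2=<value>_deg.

wrap2=223.61_deg

open belt: β = asin((r2−r1)/C) = asin(13/35) = 21.8037°
wrap1 = π − 2β = 136.3925°
wrap2 = π + 2β = 223.6075°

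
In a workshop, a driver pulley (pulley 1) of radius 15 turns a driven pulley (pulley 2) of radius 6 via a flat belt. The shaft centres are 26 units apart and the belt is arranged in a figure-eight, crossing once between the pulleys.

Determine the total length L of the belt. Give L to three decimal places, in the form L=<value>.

L=136.122

crossed belt: β = asin((r1+r2)/C) = asin(21/26) = 53.8711°
wrap1 = wrap2 = π + 2β = 287.7421°
tangent length = C·cosβ = 15.3297
L = (r1+r2)·wrap + 2·C·cosβ = 21·5.0220 + 2·15.3297 = 136.1224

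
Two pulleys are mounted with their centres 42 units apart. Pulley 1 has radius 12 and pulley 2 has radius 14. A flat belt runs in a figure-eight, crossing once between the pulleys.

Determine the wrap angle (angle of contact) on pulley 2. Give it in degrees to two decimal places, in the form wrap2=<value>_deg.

wrap2=256.49_deg

crossed belt: β = asin((r1+r2)/C) = asin(26/42) = 38.2466°
wrap1 = wrap2 = π + 2β = 256.4932°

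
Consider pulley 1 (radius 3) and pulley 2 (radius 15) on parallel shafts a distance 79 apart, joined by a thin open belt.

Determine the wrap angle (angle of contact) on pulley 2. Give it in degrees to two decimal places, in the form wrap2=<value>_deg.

wrap2=197.47_deg

open belt: β = asin((r2−r1)/C) = asin(12/79) = 8.7370°
wrap1 = π − 2β = 162.5260°
wrap2 = π + 2β = 197.4740°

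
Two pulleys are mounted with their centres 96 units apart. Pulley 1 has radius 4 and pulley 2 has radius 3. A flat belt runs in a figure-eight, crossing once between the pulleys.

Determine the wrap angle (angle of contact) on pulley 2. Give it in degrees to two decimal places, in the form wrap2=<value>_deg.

wrap2=188.36_deg

crossed belt: β = asin((r1+r2)/C) = asin(7/96) = 4.1815°
wrap1 = wrap2 = π + 2β = 188.3631°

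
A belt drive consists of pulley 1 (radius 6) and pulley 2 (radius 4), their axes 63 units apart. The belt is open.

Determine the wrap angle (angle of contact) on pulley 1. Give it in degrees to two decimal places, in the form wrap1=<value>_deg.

wrap1=183.64_deg

open belt: β = asin((r2−r1)/C) = asin(-2/63) = -1.8192°
wrap1 = π − 2β = 183.6384°
wrap2 = π + 2β = 176.3616°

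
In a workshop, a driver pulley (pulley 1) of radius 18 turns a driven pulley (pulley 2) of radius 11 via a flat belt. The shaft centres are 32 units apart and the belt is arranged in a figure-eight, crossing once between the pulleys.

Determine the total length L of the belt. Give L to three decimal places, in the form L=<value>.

L=183.953

crossed belt: β = asin((r1+r2)/C) = asin(29/32) = 64.9922°
wrap1 = wrap2 = π + 2β = 309.9843°
tangent length = C·cosβ = 13.5277
L = (r1+r2)·wrap + 2·C·cosβ = 29·5.4102 + 2·13.5277 = 183.9527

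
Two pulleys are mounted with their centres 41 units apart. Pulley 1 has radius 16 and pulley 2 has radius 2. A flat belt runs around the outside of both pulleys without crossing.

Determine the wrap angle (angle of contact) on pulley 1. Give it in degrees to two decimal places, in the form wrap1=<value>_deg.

open belt: β = asin((r2−r1)/C) = asin(-14/41) = -19.9661°
wrap1 = π − 2β = 219.9321°
wrap2 = π + 2β = 140.0679°

wrap1=219.93_deg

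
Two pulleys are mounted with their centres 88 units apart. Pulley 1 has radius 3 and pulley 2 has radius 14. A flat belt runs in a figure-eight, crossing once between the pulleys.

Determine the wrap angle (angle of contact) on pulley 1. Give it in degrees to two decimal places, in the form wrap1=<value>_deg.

wrap1=202.28_deg

crossed belt: β = asin((r1+r2)/C) = asin(17/88) = 11.1385°
wrap1 = wrap2 = π + 2β = 202.2771°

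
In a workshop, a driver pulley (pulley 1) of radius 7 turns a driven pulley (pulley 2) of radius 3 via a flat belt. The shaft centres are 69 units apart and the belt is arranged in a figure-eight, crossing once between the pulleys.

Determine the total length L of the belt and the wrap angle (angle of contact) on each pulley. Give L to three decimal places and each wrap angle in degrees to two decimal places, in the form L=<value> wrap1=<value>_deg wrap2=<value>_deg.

L=170.868 wrap1=196.67_deg wrap2=196.67_deg

crossed belt: β = asin((r1+r2)/C) = asin(10/69) = 8.3331°
wrap1 = wrap2 = π + 2β = 196.6662°
tangent length = C·cosβ = 68.2715
L = (r1+r2)·wrap + 2·C·cosβ = 10·3.4325 + 2·68.2715 = 170.8678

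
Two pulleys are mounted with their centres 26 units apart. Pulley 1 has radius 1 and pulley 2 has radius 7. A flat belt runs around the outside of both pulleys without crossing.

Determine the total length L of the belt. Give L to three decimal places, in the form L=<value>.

L=78.524

open belt: β = asin((r2−r1)/C) = asin(6/26) = 13.3424°
wrap1 = π − 2β = 153.3153°
wrap2 = π + 2β = 206.6847°
tangent length = C·cosβ = 25.2982
L = r1·wrap1 + r2·wrap2 + 2·C·cosβ = 1·2.6759 + 7·3.6073 + 2·25.2982 = 78.5236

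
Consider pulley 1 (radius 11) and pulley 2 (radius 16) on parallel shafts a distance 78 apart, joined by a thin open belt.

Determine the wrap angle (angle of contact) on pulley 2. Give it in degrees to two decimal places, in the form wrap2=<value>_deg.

wrap2=187.35_deg

open belt: β = asin((r2−r1)/C) = asin(5/78) = 3.6753°
wrap1 = π − 2β = 172.6493°
wrap2 = π + 2β = 187.3507°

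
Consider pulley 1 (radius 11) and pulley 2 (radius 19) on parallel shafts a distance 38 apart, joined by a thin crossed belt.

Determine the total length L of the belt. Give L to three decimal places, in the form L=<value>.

crossed belt: β = asin((r1+r2)/C) = asin(30/38) = 52.1364°
wrap1 = wrap2 = π + 2β = 284.2727°
tangent length = C·cosβ = 23.3238
L = (r1+r2)·wrap + 2·C·cosβ = 30·4.9615 + 2·23.3238 = 195.4925

L=195.492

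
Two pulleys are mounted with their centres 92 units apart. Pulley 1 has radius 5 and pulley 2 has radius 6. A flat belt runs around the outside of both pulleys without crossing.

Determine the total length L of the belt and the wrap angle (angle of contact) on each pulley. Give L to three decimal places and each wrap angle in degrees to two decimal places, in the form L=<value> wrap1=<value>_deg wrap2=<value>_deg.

open belt: β = asin((r2−r1)/C) = asin(1/92) = 0.6228°
wrap1 = π − 2β = 178.7544°
wrap2 = π + 2β = 181.2456°
tangent length = C·cosβ = 91.9946
L = r1·wrap1 + r2·wrap2 + 2·C·cosβ = 5·3.1199 + 6·3.1633 + 2·91.9946 = 218.5684

L=218.568 wrap1=178.75_deg wrap2=181.25_deg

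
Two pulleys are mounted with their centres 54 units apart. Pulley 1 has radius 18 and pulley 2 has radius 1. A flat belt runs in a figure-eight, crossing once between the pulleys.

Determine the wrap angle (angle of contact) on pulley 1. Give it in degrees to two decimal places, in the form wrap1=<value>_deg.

crossed belt: β = asin((r1+r2)/C) = asin(19/54) = 20.6006°
wrap1 = wrap2 = π + 2β = 221.2012°

wrap1=221.20_deg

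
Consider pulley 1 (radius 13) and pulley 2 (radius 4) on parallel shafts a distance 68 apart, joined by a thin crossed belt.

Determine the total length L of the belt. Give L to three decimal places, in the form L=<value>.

L=193.680

crossed belt: β = asin((r1+r2)/C) = asin(17/68) = 14.4775°
wrap1 = wrap2 = π + 2β = 208.9550°
tangent length = C·cosβ = 65.8407
L = (r1+r2)·wrap + 2·C·cosβ = 17·3.6470 + 2·65.8407 = 193.6796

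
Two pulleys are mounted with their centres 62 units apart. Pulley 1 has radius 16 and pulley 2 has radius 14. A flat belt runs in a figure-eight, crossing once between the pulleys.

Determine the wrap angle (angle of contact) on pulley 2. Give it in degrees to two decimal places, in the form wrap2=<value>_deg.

wrap2=237.88_deg

crossed belt: β = asin((r1+r2)/C) = asin(30/62) = 28.9385°
wrap1 = wrap2 = π + 2β = 237.8771°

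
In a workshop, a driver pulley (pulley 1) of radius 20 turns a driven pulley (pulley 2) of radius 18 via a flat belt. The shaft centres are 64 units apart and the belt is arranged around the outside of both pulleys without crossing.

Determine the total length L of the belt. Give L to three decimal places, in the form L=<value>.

open belt: β = asin((r2−r1)/C) = asin(-2/64) = -1.7908°
wrap1 = π − 2β = 183.5816°
wrap2 = π + 2β = 176.4184°
tangent length = C·cosβ = 63.9687
L = r1·wrap1 + r2·wrap2 + 2·C·cosβ = 20·3.2041 + 18·3.0791 + 2·63.9687 = 247.4430

L=247.443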